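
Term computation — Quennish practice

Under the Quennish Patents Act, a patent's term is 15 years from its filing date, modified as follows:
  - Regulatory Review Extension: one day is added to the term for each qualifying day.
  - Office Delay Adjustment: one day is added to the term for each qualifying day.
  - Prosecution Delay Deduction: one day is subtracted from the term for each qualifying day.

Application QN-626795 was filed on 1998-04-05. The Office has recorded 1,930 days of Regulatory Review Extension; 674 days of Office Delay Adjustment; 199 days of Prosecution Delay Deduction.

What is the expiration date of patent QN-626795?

2019-11-05

Base term: filing date + 15 years → 5 April 2013.
Regulatory Review Extension: +1930 days → 18 July 2018.
Office Delay Adjustment: +674 days → 22 May 2020.
Prosecution Delay Deduction: −199 days → 5 November 2019.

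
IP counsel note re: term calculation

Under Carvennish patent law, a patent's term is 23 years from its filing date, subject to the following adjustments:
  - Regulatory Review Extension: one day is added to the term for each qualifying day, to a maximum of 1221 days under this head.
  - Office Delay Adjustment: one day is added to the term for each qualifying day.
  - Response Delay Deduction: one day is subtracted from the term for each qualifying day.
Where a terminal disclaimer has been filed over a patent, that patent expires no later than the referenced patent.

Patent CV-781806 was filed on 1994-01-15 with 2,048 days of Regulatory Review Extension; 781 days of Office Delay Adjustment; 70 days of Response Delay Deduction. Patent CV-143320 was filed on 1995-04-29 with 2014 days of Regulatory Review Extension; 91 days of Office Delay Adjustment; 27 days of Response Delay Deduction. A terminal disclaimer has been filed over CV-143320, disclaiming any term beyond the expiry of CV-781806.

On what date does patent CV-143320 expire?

2021-11-04

Natural term of CV-143320:
  Base: filing + 23 years → 29 April 2018.
  Regulatory Review Extension: 2014 days claimed exceeds the 1221-day cap, so +1221 days → 1 September 2021.
  Office Delay Adjustment: +91 days → 1 December 2021.
  Response Delay Deduction: −27 days → 4 November 2021.
Expiry of referenced patent CV-781806:
  Base: filing + 23 years → 15 January 2017.
  Regulatory Review Extension: 2048 days claimed exceeds the 1221-day cap, so +1221 days → 20 May 2020.
  Office Delay Adjustment: +781 days → 10 July 2022.
  Response Delay Deduction: −70 days → 1 May 2022.
Terminal disclaimer: CV-143320 expires on the earlier of 4 November 2021 and 1 May 2022.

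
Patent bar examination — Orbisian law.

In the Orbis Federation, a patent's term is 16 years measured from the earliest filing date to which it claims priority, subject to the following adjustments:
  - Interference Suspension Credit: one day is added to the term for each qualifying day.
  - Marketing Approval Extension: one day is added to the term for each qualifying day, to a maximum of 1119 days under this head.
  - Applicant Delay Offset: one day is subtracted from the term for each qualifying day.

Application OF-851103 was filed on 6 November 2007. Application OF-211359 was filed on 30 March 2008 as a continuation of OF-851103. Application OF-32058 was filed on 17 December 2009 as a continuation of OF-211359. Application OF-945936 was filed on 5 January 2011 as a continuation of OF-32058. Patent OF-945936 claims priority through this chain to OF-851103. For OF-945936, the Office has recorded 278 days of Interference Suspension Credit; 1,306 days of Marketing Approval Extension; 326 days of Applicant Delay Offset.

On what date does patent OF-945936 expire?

Earliest priority filing: 6 November 2007.
Base term: 6 November 2007 + 16 years → 6 November 2023.
Interference Suspension Credit: +278 days → 10 August 2024.
Marketing Approval Extension: 1306 days claimed exceeds the 1119-day cap, so +1119 days → 3 September 2027.
Applicant Delay Offset: −326 days → 12 October 2026.

October 12, 2026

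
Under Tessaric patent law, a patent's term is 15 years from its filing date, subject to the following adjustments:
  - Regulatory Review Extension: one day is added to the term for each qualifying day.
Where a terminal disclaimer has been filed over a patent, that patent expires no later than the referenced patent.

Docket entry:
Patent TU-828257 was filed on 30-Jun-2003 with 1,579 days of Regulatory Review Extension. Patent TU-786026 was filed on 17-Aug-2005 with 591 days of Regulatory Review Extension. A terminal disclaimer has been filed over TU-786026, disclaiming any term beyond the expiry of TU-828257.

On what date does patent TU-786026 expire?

Natural term of TU-786026:
  Base: filing + 15 years → 17 August 2020.
  Regulatory Review Extension: +591 days → 31 March 2022.
Expiry of referenced patent TU-828257:
  Base: filing + 15 years → 30 June 2018.
  Regulatory Review Extension: +1579 days → 26 October 2022.
Terminal disclaimer: TU-786026 expires on the earlier of 31 March 2022 and 26 October 2022.

2022-03-31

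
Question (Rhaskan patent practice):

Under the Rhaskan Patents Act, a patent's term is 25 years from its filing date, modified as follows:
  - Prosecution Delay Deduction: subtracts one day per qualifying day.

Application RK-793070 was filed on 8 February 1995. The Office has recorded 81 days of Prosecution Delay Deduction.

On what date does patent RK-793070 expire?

Base term: filing date + 25 years → 8 February 2020.
Prosecution Delay Deduction: −81 days → 19 November 2019.

2019-11-19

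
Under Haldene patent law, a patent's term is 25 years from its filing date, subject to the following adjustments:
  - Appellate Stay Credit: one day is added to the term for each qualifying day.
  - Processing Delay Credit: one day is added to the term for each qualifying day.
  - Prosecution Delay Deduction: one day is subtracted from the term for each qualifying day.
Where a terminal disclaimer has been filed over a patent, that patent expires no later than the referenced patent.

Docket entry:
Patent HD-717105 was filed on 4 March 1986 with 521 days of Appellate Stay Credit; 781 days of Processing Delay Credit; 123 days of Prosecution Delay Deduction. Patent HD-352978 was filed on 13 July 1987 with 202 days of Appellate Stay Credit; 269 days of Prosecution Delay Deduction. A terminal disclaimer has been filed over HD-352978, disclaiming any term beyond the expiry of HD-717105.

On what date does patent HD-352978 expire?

Natural term of HD-352978:
  Base: filing + 25 years → 13 July 2012.
  Appellate Stay Credit: +202 days → 31 January 2013.
  Prosecution Delay Deduction: −269 days → 7 May 2012.
Expiry of referenced patent HD-717105:
  Base: filing + 25 years → 4 March 2011.
  Appellate Stay Credit: +521 days → 6 August 2012.
  Processing Delay Credit: +781 days → 26 September 2014.
  Prosecution Delay Deduction: −123 days → 26 May 2014.
Terminal disclaimer: HD-352978 expires on the earlier of 7 May 2012 and 26 May 2014.

2012-05-07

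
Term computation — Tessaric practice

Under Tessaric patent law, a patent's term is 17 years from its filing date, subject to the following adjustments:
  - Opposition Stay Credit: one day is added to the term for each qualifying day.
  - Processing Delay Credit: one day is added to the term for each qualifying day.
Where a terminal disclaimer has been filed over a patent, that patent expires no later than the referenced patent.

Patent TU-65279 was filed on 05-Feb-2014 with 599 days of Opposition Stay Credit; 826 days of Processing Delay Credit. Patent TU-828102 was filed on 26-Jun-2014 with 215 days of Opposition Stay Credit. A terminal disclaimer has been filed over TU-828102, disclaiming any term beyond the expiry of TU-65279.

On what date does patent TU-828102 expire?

Natural term of TU-828102:
  Base: filing + 17 years → 26 June 2031.
  Opposition Stay Credit: +215 days → 27 January 2032.
Expiry of referenced patent TU-65279:
  Base: filing + 17 years → 5 February 2031.
  Opposition Stay Credit: +599 days → 26 September 2032.
  Processing Delay Credit: +826 days → 31 December 2034.
Terminal disclaimer: TU-828102 expires on the earlier of 27 January 2032 and 31 December 2034.

2032-01-27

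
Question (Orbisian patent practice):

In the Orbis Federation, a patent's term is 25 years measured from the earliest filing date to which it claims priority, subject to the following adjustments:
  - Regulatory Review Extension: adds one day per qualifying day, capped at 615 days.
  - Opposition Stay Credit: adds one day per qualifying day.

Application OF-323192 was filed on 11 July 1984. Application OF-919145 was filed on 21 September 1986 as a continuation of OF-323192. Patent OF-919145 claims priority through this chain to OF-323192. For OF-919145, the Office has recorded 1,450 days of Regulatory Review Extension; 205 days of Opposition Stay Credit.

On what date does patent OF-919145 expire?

October 9, 2011

Earliest priority filing: 11 July 1984.
Base term: 11 July 1984 + 25 years → 11 July 2009.
Regulatory Review Extension: 1450 days claimed exceeds the 615-day cap, so +615 days → 18 March 2011.
Opposition Stay Credit: +205 days → 9 October 2011.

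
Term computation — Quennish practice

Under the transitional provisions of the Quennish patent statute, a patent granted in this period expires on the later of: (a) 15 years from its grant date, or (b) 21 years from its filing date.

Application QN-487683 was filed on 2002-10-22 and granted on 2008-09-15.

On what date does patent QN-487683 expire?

October 22, 2023

(a) grant + 15 years → 15 September 2023.
(b) filing + 21 years → 22 October 2023.
Later of the two: 22 October 2023.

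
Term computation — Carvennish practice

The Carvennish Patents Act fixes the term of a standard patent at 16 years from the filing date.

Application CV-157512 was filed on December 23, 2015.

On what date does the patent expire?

December 23, 2031

Filing date + 16 years → 23 December 2031.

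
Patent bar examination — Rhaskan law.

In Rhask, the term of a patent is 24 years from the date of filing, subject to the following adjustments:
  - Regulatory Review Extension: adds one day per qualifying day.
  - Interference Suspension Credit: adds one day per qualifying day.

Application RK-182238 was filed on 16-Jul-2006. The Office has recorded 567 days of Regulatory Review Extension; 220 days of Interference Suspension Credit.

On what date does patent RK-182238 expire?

2032-09-10

Base term: filing date + 24 years → 16 July 2030.
Regulatory Review Extension: +567 days → 3 February 2032.
Interference Suspension Credit: +220 days → 10 September 2032.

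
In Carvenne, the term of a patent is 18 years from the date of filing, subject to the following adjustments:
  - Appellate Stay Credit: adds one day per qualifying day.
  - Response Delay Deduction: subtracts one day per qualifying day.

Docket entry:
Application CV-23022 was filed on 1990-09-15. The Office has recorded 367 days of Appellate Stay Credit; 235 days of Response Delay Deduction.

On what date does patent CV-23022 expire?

Base term: filing date + 18 years → 15 September 2008.
Appellate Stay Credit: +367 days → 17 September 2009.
Response Delay Deduction: −235 days → 25 January 2009.

January 25, 2009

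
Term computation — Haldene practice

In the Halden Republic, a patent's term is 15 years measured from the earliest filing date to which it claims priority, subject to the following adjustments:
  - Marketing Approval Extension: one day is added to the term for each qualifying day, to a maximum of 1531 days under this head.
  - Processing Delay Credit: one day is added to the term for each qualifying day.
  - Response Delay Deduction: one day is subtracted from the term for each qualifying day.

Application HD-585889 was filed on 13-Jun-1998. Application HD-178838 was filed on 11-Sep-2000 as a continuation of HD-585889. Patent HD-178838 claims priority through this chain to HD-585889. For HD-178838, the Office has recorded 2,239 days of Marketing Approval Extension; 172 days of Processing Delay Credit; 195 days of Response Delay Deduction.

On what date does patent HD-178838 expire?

July 30, 2017

Earliest priority filing: 13 June 1998.
Base term: 13 June 1998 + 15 years → 13 June 2013.
Marketing Approval Extension: 2239 days claimed exceeds the 1531-day cap, so +1531 days → 22 August 2017.
Processing Delay Credit: +172 days → 10 February 2018.
Response Delay Deduction: −195 days → 30 July 2017.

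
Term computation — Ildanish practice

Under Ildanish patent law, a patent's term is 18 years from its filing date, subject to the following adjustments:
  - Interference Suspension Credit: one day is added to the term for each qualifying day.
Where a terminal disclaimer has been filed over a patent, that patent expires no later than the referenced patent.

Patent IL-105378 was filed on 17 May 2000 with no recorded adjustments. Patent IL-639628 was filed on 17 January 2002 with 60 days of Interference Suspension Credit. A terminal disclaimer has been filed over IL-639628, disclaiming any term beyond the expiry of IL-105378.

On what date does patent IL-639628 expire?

Natural term of IL-639628:
  Base: filing + 18 years → 17 January 2020.
  Interference Suspension Credit: +60 days → 17 March 2020.
Expiry of referenced patent IL-105378:
  Base: filing + 18 years → 17 May 2018.
Terminal disclaimer: IL-639628 expires on the earlier of 17 March 2020 and 17 May 2018.

May 17, 2018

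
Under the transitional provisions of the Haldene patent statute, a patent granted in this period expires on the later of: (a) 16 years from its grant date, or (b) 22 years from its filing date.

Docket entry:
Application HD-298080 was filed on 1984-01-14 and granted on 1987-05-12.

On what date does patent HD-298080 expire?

2006-01-14

(a) grant + 16 years → 12 May 2003.
(b) filing + 22 years → 14 January 2006.
Later of the two: 14 January 2006.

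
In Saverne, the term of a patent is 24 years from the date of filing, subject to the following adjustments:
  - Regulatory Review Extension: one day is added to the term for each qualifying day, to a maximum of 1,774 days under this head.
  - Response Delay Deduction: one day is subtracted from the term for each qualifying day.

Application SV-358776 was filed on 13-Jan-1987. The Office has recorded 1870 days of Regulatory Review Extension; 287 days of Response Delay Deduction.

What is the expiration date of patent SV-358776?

2015-02-08

Base term: filing date + 24 years → 13 January 2011.
Regulatory Review Extension: 1870 days claimed exceeds the 1774-day cap, so +1774 days → 22 November 2015.
Response Delay Deduction: −287 days → 8 February 2015.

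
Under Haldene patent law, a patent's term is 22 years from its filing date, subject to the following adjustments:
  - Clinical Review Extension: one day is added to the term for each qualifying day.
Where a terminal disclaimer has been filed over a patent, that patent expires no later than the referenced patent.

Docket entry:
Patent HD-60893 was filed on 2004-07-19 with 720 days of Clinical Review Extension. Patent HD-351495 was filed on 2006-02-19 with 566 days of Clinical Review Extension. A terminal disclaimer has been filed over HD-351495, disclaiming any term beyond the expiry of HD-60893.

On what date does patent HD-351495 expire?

Natural term of HD-351495:
  Base: filing + 22 years → 19 February 2028.
  Clinical Review Extension: +566 days → 7 September 2029.
Expiry of referenced patent HD-60893:
  Base: filing + 22 years → 19 July 2026.
  Clinical Review Extension: +720 days → 8 July 2028.
Terminal disclaimer: HD-351495 expires on the earlier of 7 September 2029 and 8 July 2028.

2028-07-08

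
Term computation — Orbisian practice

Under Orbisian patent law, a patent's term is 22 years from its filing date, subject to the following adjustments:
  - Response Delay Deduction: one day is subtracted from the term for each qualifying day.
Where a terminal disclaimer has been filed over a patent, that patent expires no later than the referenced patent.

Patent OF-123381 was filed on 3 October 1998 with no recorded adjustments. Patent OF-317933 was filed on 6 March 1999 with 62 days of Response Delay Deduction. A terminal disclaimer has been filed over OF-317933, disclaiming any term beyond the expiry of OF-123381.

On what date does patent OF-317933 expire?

Natural term of OF-317933:
  Base: filing + 22 years → 6 March 2021.
  Response Delay Deduction: −62 days → 3 January 2021.
Expiry of referenced patent OF-123381:
  Base: filing + 22 years → 3 October 2020.
Terminal disclaimer: OF-317933 expires on the earlier of 3 January 2021 and 3 October 2020.

October 3, 2020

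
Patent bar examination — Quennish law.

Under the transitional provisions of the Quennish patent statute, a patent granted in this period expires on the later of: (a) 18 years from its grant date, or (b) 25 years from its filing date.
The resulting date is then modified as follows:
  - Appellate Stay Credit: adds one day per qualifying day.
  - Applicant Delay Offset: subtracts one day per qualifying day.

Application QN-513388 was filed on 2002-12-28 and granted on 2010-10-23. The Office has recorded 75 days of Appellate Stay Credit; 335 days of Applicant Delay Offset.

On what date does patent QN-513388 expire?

(a) grant + 18 years → 23 October 2028.
(b) filing + 25 years → 28 December 2027.
Later of the two: 23 October 2028.
Appellate Stay Credit: +75 days → 6 January 2029.
Applicant Delay Offset: −335 days → 6 February 2028.

February 6, 2028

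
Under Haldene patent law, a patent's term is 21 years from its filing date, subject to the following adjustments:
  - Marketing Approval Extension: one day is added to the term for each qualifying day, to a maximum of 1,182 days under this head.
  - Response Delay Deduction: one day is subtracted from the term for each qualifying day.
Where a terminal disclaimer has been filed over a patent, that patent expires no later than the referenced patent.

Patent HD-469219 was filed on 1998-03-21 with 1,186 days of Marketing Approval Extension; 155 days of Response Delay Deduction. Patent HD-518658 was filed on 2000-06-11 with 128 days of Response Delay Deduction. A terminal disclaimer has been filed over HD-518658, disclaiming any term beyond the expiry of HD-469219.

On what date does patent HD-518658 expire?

2021-02-03

Natural term of HD-518658:
  Base: filing + 21 years → 11 June 2021.
  Response Delay Deduction: −128 days → 3 February 2021.
Expiry of referenced patent HD-469219:
  Base: filing + 21 years → 21 March 2019.
  Marketing Approval Extension: 1186 days claimed exceeds the 1182-day cap, so +1182 days → 15 June 2022.
  Response Delay Deduction: −155 days → 11 January 2022.
Terminal disclaimer: HD-518658 expires on the earlier of 3 February 2021 and 11 January 2022.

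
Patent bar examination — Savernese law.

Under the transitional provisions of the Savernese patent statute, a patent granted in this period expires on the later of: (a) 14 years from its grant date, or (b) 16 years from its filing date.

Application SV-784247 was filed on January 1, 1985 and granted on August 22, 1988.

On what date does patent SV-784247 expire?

(a) grant + 14 years → 22 August 2002.
(b) filing + 16 years → 1 January 2001.
Later of the two: 22 August 2002.

2002-08-22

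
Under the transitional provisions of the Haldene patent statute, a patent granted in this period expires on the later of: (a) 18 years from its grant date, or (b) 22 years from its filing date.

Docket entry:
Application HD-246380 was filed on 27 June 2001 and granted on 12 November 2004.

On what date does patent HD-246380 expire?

(a) grant + 18 years → 12 November 2022.
(b) filing + 22 years → 27 June 2023.
Later of the two: 27 June 2023.

June 27, 2023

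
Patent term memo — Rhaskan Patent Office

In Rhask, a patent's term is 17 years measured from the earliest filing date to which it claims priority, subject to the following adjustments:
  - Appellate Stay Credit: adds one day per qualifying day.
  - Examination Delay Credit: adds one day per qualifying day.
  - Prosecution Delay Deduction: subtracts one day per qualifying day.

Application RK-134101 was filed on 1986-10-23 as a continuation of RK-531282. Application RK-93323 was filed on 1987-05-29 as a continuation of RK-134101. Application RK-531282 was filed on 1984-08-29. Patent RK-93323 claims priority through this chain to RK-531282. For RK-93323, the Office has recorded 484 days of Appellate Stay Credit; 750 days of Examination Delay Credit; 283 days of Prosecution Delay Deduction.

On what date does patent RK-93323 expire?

Earliest priority filing: 29 August 1984.
Base term: 29 August 1984 + 17 years → 29 August 2001.
Appellate Stay Credit: +484 days → 26 December 2002.
Examination Delay Credit: +750 days → 14 January 2005.
Prosecution Delay Deduction: −283 days → 6 April 2004.

April 6, 2004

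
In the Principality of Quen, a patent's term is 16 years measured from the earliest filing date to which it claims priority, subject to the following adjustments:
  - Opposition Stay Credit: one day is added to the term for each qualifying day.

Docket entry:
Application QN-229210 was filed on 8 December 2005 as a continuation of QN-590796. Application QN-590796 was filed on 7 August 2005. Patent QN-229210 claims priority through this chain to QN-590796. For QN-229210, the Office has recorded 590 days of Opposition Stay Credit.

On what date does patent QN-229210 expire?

Earliest priority filing: 7 August 2005.
Base term: 7 August 2005 + 16 years → 7 August 2021.
Opposition Stay Credit: +590 days → 20 March 2023.

2023-03-20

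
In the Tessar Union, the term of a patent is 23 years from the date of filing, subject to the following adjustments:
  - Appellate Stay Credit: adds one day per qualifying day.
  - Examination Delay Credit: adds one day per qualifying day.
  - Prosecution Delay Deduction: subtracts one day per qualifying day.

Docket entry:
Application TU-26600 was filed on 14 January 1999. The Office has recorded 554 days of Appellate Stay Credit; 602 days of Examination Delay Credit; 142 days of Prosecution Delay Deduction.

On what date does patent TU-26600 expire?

2024-10-24

Base term: filing date + 23 years → 14 January 2022.
Appellate Stay Credit: +554 days → 22 July 2023.
Examination Delay Credit: +602 days → 15 March 2025.
Prosecution Delay Deduction: −142 days → 24 October 2024.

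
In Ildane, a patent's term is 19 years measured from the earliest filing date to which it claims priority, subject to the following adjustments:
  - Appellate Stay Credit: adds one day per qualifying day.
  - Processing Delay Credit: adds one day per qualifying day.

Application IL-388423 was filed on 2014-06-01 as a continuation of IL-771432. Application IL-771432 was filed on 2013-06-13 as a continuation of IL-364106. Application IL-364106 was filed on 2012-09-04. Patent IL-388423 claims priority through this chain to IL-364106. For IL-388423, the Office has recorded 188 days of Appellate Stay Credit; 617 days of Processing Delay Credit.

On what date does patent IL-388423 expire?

2033-11-17

Earliest priority filing: 4 September 2012.
Base term: 4 September 2012 + 19 years → 4 September 2031.
Appellate Stay Credit: +188 days → 10 March 2032.
Processing Delay Credit: +617 days → 17 November 2033.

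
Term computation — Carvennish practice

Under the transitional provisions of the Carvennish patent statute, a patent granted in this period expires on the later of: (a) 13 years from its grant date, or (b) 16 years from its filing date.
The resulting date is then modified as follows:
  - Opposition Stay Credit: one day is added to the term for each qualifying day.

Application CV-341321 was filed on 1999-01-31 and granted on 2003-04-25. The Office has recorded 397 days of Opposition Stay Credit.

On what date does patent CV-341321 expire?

(a) grant + 13 years → 25 April 2016.
(b) filing + 16 years → 31 January 2015.
Later of the two: 25 April 2016.
Opposition Stay Credit: +397 days → 27 May 2017.

2017-05-27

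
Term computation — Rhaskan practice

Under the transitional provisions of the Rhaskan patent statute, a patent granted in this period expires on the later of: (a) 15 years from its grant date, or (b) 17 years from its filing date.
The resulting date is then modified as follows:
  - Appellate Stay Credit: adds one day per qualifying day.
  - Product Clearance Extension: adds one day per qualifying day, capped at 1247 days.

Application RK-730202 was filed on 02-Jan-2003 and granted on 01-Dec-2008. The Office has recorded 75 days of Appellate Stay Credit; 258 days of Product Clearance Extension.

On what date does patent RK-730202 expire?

2024-10-29

(a) grant + 15 years → 1 December 2023.
(b) filing + 17 years → 2 January 2020.
Later of the two: 1 December 2023.
Appellate Stay Credit: +75 days → 14 February 2024.
Product Clearance Extension: 258 days (within the 1247-day cap) → +258 days → 29 October 2024.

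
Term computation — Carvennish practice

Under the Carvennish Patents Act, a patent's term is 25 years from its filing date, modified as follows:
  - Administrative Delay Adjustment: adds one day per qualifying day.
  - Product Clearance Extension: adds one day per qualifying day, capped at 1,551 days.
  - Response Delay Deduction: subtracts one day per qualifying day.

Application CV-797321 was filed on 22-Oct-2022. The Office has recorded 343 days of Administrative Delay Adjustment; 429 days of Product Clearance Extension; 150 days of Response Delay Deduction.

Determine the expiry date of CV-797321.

Base term: filing date + 25 years → 22 October 2047.
Administrative Delay Adjustment: +343 days → 29 September 2048.
Product Clearance Extension: 429 days (within the 1551-day cap) → +429 days → 2 December 2049.
Response Delay Deduction: −150 days → 5 July 2049.

2049-07-05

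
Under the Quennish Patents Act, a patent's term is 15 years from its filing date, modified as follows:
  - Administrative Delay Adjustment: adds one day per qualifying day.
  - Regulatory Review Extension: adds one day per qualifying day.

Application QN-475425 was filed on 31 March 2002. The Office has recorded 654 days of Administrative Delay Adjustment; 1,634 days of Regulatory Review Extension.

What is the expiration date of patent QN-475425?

July 6, 2023

Base term: filing date + 15 years → 31 March 2017.
Administrative Delay Adjustment: +654 days → 14 January 2019.
Regulatory Review Extension: +1634 days → 6 July 2023.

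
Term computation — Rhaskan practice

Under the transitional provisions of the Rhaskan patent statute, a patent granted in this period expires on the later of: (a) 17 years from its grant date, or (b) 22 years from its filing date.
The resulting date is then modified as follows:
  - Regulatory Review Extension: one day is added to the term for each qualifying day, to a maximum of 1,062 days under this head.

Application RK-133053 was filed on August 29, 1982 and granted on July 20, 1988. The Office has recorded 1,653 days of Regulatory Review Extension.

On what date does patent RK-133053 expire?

June 16, 2008

(a) grant + 17 years → 20 July 2005.
(b) filing + 22 years → 29 August 2004.
Later of the two: 20 July 2005.
Regulatory Review Extension: 1653 days claimed exceeds the 1062-day cap, so +1062 days → 16 June 2008.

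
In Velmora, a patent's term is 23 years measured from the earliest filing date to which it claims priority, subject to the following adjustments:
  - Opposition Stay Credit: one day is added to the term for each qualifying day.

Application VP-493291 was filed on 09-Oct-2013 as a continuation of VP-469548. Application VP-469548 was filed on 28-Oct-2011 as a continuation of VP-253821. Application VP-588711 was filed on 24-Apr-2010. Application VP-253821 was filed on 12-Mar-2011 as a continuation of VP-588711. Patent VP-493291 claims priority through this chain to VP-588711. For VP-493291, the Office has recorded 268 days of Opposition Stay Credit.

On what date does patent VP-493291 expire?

2034-01-17

Earliest priority filing: 24 April 2010.
Base term: 24 April 2010 + 23 years → 24 April 2033.
Opposition Stay Credit: +268 days → 17 January 2034.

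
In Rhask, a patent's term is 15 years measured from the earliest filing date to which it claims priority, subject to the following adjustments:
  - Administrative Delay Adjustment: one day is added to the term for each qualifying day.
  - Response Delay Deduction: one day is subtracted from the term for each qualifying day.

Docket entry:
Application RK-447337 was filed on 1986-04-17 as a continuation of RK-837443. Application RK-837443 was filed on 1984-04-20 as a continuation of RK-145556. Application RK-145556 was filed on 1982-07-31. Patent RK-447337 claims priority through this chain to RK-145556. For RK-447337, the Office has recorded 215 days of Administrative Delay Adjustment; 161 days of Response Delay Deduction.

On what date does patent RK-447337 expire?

September 23, 1997

Earliest priority filing: 31 July 1982.
Base term: 31 July 1982 + 15 years → 31 July 1997.
Administrative Delay Adjustment: +215 days → 3 March 1998.
Response Delay Deduction: −161 days → 23 September 1997.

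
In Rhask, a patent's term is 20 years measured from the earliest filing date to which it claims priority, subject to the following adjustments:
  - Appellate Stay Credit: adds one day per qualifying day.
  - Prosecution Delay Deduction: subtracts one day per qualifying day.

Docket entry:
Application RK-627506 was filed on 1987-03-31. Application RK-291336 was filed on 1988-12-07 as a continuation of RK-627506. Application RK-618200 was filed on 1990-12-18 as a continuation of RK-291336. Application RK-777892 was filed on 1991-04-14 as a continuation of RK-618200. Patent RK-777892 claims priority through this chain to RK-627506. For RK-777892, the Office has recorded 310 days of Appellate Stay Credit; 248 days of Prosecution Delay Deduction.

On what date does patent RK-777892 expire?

2007-06-01

Earliest priority filing: 31 March 1987.
Base term: 31 March 1987 + 20 years → 31 March 2007.
Appellate Stay Credit: +310 days → 4 February 2008.
Prosecution Delay Deduction: −248 days → 1 June 2007.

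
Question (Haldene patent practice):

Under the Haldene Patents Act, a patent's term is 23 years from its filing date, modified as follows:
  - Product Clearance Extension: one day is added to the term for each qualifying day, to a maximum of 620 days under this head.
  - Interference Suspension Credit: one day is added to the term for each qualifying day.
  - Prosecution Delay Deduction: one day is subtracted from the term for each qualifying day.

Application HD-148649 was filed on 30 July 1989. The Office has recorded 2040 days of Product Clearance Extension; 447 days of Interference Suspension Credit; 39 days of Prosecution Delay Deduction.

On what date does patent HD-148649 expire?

Base term: filing date + 23 years → 30 July 2012.
Product Clearance Extension: 2040 days claimed exceeds the 620-day cap, so +620 days → 11 April 2014.
Interference Suspension Credit: +447 days → 2 July 2015.
Prosecution Delay Deduction: −39 days → 24 May 2015.

May 24, 2015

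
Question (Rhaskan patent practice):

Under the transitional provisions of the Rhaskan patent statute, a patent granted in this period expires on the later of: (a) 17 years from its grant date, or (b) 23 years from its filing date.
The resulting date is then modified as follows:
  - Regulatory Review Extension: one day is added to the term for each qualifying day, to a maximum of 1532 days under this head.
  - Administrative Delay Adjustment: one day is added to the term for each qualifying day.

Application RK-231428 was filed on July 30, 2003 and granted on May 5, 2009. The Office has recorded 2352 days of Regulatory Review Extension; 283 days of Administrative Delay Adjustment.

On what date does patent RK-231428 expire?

July 19, 2031

(a) grant + 17 years → 5 May 2026.
(b) filing + 23 years → 30 July 2026.
Later of the two: 30 July 2026.
Regulatory Review Extension: 2352 days claimed exceeds the 1532-day cap, so +1532 days → 9 October 2030.
Administrative Delay Adjustment: +283 days → 19 July 2031.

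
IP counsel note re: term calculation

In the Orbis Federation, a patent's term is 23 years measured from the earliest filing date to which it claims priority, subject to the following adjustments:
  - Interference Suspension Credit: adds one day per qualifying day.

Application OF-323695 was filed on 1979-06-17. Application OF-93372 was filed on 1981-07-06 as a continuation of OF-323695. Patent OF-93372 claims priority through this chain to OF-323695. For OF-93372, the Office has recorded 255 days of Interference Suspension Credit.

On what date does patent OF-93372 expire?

February 27, 2003

Earliest priority filing: 17 June 1979.
Base term: 17 June 1979 + 23 years → 17 June 2002.
Interference Suspension Credit: +255 days → 27 February 2003.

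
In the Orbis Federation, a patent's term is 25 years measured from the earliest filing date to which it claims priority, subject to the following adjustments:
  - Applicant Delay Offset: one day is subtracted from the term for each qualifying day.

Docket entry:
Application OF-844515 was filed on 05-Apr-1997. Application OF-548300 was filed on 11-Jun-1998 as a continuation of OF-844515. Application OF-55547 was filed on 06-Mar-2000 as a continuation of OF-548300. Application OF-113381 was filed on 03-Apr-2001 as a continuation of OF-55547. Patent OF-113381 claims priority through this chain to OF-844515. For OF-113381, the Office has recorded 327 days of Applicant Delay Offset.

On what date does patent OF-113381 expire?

May 13, 2021

Earliest priority filing: 5 April 1997.
Base term: 5 April 1997 + 25 years → 5 April 2022.
Applicant Delay Offset: −327 days → 13 May 2021.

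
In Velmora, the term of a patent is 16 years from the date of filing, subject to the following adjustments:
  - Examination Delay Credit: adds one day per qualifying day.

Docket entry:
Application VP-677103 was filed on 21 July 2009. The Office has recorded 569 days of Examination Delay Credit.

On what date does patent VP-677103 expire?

Base term: filing date + 16 years → 21 July 2025.
Examination Delay Credit: +569 days → 10 February 2027.

February 10, 2027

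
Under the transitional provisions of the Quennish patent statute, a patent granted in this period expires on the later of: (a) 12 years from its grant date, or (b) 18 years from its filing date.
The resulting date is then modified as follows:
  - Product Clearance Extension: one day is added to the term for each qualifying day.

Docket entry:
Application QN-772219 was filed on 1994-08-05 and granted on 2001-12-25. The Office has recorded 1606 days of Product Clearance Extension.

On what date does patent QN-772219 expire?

2018-05-19

(a) grant + 12 years → 25 December 2013.
(b) filing + 18 years → 5 August 2012.
Later of the two: 25 December 2013.
Product Clearance Extension: +1606 days → 19 May 2018.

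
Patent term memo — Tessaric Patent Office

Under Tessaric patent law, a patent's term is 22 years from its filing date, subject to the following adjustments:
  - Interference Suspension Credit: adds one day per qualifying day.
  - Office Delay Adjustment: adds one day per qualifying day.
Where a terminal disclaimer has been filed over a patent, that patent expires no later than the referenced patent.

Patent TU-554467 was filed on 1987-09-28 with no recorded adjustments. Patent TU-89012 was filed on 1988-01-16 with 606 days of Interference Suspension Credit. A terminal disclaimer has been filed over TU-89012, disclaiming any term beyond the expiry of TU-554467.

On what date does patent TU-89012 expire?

2009-09-28

Natural term of TU-89012:
  Base: filing + 22 years → 16 January 2010.
  Interference Suspension Credit: +606 days → 14 September 2011.
Expiry of referenced patent TU-554467:
  Base: filing + 22 years → 28 September 2009.
Terminal disclaimer: TU-89012 expires on the earlier of 14 September 2011 and 28 September 2009.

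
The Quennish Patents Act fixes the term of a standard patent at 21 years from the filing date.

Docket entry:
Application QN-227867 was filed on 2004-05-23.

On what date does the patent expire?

Filing date + 21 years → 23 May 2025.

2025-05-23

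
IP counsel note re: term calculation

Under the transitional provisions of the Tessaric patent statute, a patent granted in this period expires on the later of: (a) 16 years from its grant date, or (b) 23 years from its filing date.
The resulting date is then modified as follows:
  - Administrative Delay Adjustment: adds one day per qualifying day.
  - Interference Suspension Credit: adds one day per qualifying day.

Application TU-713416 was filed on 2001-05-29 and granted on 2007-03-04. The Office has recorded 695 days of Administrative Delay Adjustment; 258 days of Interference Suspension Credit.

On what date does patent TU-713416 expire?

(a) grant + 16 years → 4 March 2023.
(b) filing + 23 years → 29 May 2024.
Later of the two: 29 May 2024.
Administrative Delay Adjustment: +695 days → 24 April 2026.
Interference Suspension Credit: +258 days → 7 January 2027.

2027-01-07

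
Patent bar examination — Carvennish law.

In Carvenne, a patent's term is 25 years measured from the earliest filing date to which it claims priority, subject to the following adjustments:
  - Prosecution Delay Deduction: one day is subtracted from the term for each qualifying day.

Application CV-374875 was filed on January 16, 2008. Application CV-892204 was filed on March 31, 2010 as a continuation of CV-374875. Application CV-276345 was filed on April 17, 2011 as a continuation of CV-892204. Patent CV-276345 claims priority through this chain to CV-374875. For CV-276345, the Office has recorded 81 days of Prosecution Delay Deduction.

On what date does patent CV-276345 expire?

Earliest priority filing: 16 January 2008.
Base term: 16 January 2008 + 25 years → 16 January 2033.
Prosecution Delay Deduction: −81 days → 27 October 2032.

2032-10-27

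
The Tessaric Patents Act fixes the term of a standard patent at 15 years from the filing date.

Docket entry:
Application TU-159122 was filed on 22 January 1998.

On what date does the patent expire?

Filing date + 15 years → 22 January 2013.

January 22, 2013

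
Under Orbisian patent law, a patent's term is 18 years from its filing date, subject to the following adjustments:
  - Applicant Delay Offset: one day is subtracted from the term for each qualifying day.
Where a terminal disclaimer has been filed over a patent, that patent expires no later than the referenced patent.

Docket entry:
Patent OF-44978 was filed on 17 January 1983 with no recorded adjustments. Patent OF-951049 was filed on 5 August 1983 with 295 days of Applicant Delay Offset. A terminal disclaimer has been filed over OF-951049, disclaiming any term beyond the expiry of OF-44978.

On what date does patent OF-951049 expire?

2000-10-14

Natural term of OF-951049:
  Base: filing + 18 years → 5 August 2001.
  Applicant Delay Offset: −295 days → 14 October 2000.
Expiry of referenced patent OF-44978:
  Base: filing + 18 years → 17 January 2001.
Terminal disclaimer: OF-951049 expires on the earlier of 14 October 2000 and 17 January 2001.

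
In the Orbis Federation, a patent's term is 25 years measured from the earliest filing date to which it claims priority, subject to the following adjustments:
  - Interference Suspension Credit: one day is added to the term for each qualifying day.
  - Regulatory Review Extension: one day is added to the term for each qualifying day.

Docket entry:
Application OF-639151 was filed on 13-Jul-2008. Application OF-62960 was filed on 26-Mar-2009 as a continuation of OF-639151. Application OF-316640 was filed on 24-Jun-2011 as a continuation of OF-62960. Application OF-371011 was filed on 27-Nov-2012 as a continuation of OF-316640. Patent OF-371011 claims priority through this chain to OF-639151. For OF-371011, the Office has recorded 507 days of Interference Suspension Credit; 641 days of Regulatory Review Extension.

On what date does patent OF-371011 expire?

Earliest priority filing: 13 July 2008.
Base term: 13 July 2008 + 25 years → 13 July 2033.
Interference Suspension Credit: +507 days → 2 December 2034.
Regulatory Review Extension: +641 days → 3 September 2036.

2036-09-03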